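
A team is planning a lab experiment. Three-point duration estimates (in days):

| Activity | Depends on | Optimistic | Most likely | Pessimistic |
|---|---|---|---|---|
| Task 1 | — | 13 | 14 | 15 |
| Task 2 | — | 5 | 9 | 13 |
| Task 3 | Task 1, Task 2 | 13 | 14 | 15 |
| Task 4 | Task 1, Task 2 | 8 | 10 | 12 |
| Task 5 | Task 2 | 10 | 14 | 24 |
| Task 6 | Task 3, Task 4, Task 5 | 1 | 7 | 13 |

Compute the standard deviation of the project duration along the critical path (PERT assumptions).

te_Task 1 = (13 + 4·14 + 15)/6 = 84/6 = 14; σ²_Task 1 = ((15−13)/6)² = 0.111
te_Task 2 = (5 + 4·9 + 13)/6 = 54/6 = 9; σ²_Task 2 = ((13−5)/6)² = 1.778
te_Task 3 = (13 + 4·14 + 15)/6 = 84/6 = 14; σ²_Task 3 = ((15−13)/6)² = 0.111
te_Task 4 = (8 + 4·10 + 12)/6 = 60/6 = 10; σ²_Task 4 = ((12−8)/6)² = 0.444
te_Task 5 = (10 + 4·14 + 24)/6 = 90/6 = 15; σ²_Task 5 = ((24−10)/6)² = 5.444
te_Task 6 = (1 + 4·7 + 13)/6 = 42/6 = 7; σ²_Task 6 = ((13−1)/6)² = 4.000

Forward pass:
ES_Task 1 = 0; EF_Task 1 = 14
ES_Task 2 = 0; EF_Task 2 = 9
ES_Task 3 = max(EF_Task 1=14, EF_Task 2=9) = 14; EF_Task 3 = 14+14 = 28
ES_Task 4 = max(EF_Task 1=14, EF_Task 2=9) = 14; EF_Task 4 = 14+10 = 24
ES_Task 5 = 9; EF_Task 5 = 9+15 = 24
ES_Task 6 = max(EF_Task 3=28, EF_Task 4=24, EF_Task 5=24) = 28; EF_Task 6 = 28+7 = 35
Expected project duration μ = 35 days. Critical path: Task 1 → Task 3 → Task 6.

Variance along critical path = 0.111 + 0.111 + 4.000 = 4.222
σ = √4.222 = 2.055 days

2.05 days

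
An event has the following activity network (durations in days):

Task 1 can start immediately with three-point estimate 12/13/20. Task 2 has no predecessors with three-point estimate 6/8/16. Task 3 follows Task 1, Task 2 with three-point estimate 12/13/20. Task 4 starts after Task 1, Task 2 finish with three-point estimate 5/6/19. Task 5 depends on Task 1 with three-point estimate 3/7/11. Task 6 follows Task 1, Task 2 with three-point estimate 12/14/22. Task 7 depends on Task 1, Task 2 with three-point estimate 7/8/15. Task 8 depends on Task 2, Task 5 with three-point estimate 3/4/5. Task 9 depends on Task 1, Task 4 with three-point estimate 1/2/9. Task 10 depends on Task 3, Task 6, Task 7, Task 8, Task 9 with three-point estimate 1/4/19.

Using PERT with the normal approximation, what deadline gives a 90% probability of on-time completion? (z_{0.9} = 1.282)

te_Task 1 = (12 + 4·13 + 20)/6 = 84/6 = 14; σ²_Task 1 = ((20−12)/6)² = 1.778
te_Task 2 = (6 + 4·8 + 16)/6 = 54/6 = 9; σ²_Task 2 = ((16−6)/6)² = 2.778
te_Task 3 = (12 + 4·13 + 20)/6 = 84/6 = 14; σ²_Task 3 = ((20−12)/6)² = 1.778
te_Task 4 = (5 + 4·6 + 19)/6 = 48/6 = 8; σ²_Task 4 = ((19−5)/6)² = 5.444
te_Task 5 = (3 + 4·7 + 11)/6 = 42/6 = 7; σ²_Task 5 = ((11−3)/6)² = 1.778
te_Task 6 = (12 + 4·14 + 22)/6 = 90/6 = 15; σ²_Task 6 = ((22−12)/6)² = 2.778
te_Task 7 = (7 + 4·8 + 15)/6 = 54/6 = 9; σ²_Task 7 = ((15−7)/6)² = 1.778
te_Task 8 = (3 + 4·4 + 5)/6 = 24/6 = 4; σ²_Task 8 = ((5−3)/6)² = 0.111
te_Task 9 = (1 + 4·2 + 9)/6 = 18/6 = 3; σ²_Task 9 = ((9−1)/6)² = 1.778
te_Task 10 = (1 + 4·4 + 19)/6 = 36/6 = 6; σ²_Task 10 = ((19−1)/6)² = 9.000

Forward pass:
ES_Task 1 = 0; EF_Task 1 = 14
ES_Task 2 = 0; EF_Task 2 = 9
ES_Task 3 = max(EF_Task 1=14, EF_Task 2=9) = 14; EF_Task 3 = 14+14 = 28
ES_Task 4 = max(EF_Task 1=14, EF_Task 2=9) = 14; EF_Task 4 = 14+8 = 22
ES_Task 5 = 14; EF_Task 5 = 14+7 = 21
ES_Task 6 = max(EF_Task 1=14, EF_Task 2=9) = 14; EF_Task 6 = 14+15 = 29
ES_Task 7 = max(EF_Task 1=14, EF_Task 2=9) = 14; EF_Task 7 = 14+9 = 23
ES_Task 8 = max(EF_Task 2=9, EF_Task 5=21) = 21; EF_Task 8 = 21+4 = 25
ES_Task 9 = max(EF_Task 1=14, EF_Task 4=22) = 22; EF_Task 9 = 22+3 = 25
ES_Task 10 = max(EF_Task 3=28, EF_Task 6=29, EF_Task 7=23, EF_Task 8=25, EF_Task 9=25) = 29; EF_Task 10 = 29+6 = 35
Expected project duration μ = 35 days. Critical path: Task 1 → Task 6 → Task 10.

Variance along critical path = 1.778 + 2.778 + 9.000 = 13.556; σ = 3.682 days.
D = μ + z·σ = 35 + 1.282·3.682 = 39.7 days

39.7 days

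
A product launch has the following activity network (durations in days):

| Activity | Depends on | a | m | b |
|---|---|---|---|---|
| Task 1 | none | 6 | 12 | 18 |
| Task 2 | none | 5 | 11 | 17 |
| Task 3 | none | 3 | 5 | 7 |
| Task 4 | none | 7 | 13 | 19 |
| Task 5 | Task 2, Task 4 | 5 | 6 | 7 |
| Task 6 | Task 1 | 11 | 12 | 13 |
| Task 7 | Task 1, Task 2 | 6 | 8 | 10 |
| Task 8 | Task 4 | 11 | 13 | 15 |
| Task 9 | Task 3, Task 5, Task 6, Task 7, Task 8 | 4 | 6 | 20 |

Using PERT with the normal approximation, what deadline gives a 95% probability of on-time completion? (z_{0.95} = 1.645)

te_Task 1 = (6 + 4·12 + 18)/6 = 72/6 = 12; σ²_Task 1 = ((18−6)/6)² = 4.000
te_Task 2 = (5 + 4·11 + 17)/6 = 66/6 = 11; σ²_Task 2 = ((17−5)/6)² = 4.000
te_Task 3 = (3 + 4·5 + 7)/6 = 30/6 = 5; σ²_Task 3 = ((7−3)/6)² = 0.444
te_Task 4 = (7 + 4·13 + 19)/6 = 78/6 = 13; σ²_Task 4 = ((19−7)/6)² = 4.000
te_Task 5 = (5 + 4·6 + 7)/6 = 36/6 = 6; σ²_Task 5 = ((7−5)/6)² = 0.111
te_Task 6 = (11 + 4·12 + 13)/6 = 72/6 = 12; σ²_Task 6 = ((13−11)/6)² = 0.111
te_Task 7 = (6 + 4·8 + 10)/6 = 48/6 = 8; σ²_Task 7 = ((10−6)/6)² = 0.444
te_Task 8 = (11 + 4·13 + 15)/6 = 78/6 = 13; σ²_Task 8 = ((15−11)/6)² = 0.444
te_Task 9 = (4 + 4·6 + 20)/6 = 48/6 = 8; σ²_Task 9 = ((20−4)/6)² = 7.111

Forward pass:
ES_Task 1 = 0; EF_Task 1 = 12
ES_Task 2 = 0; EF_Task 2 = 11
ES_Task 3 = 0; EF_Task 3 = 5
ES_Task 4 = 0; EF_Task 4 = 13
ES_Task 5 = max(EF_Task 2=11, EF_Task 4=13) = 13; EF_Task 5 = 13+6 = 19
ES_Task 6 = 12; EF_Task 6 = 12+12 = 24
ES_Task 7 = max(EF_Task 1=12, EF_Task 2=11) = 12; EF_Task 7 = 12+8 = 20
ES_Task 8 = 13; EF_Task 8 = 13+13 = 26
ES_Task 9 = max(EF_Task 3=5, EF_Task 5=19, EF_Task 6=24, EF_Task 7=20, EF_Task 8=26) = 26; EF_Task 9 = 26+8 = 34
Expected project duration μ = 34 days. Critical path: Task 4 → Task 8 → Task 9.

Variance along critical path = 4.000 + 0.444 + 7.111 = 11.556; σ = 3.399 days.
D = μ + z·σ = 34 + 1.645·3.399 = 39.6 days

39.6 days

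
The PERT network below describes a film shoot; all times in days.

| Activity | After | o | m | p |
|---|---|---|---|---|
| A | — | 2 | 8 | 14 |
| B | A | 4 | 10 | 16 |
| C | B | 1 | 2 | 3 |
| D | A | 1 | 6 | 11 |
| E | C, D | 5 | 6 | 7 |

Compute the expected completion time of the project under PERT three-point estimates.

te_A = (2 + 4·8 + 14)/6 = 48/6 = 8
te_B = (4 + 4·10 + 16)/6 = 60/6 = 10
te_C = (1 + 4·2 + 3)/6 = 12/6 = 2
te_D = (1 + 4·6 + 11)/6 = 36/6 = 6
te_E = (5 + 4·6 + 7)/6 = 36/6 = 6

Forward pass:
ES_A = 0; EF_A = 8
ES_B = 8; EF_B = 8+10 = 18
ES_C = 18; EF_C = 18+2 = 20
ES_D = 8; EF_D = 8+6 = 14
ES_E = max(EF_C=20, EF_D=14) = 20; EF_E = 20+6 = 26
Expected project duration μ = 26 days. Critical path: A → B → C → E.

26 days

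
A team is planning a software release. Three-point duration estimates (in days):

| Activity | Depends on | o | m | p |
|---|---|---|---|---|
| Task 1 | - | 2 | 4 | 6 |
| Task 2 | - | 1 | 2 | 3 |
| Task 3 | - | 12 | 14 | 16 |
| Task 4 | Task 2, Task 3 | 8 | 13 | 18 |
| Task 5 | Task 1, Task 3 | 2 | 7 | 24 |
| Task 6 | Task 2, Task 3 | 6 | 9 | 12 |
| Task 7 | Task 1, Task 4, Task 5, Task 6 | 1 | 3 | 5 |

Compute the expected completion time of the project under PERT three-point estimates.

30 days

te_Task 1 = (2 + 4·4 + 6)/6 = 24/6 = 4
te_Task 2 = (1 + 4·2 + 3)/6 = 12/6 = 2
te_Task 3 = (12 + 4·14 + 16)/6 = 84/6 = 14
te_Task 4 = (8 + 4·13 + 18)/6 = 78/6 = 13
te_Task 5 = (2 + 4·7 + 24)/6 = 54/6 = 9
te_Task 6 = (6 + 4·9 + 12)/6 = 54/6 = 9
te_Task 7 = (1 + 4·3 + 5)/6 = 18/6 = 3

Forward pass:
ES_Task 1 = 0; EF_Task 1 = 4
ES_Task 2 = 0; EF_Task 2 = 2
ES_Task 3 = 0; EF_Task 3 = 14
ES_Task 4 = max(EF_Task 2=2, EF_Task 3=14) = 14; EF_Task 4 = 14+13 = 27
ES_Task 5 = max(EF_Task 1=4, EF_Task 3=14) = 14; EF_Task 5 = 14+9 = 23
ES_Task 6 = max(EF_Task 2=2, EF_Task 3=14) = 14; EF_Task 6 = 14+9 = 23
ES_Task 7 = max(EF_Task 1=4, EF_Task 4=27, EF_Task 5=23, EF_Task 6=23) = 27; EF_Task 7 = 27+3 = 30
Expected project duration μ = 30 days. Critical path: Task 3 → Task 4 → Task 7.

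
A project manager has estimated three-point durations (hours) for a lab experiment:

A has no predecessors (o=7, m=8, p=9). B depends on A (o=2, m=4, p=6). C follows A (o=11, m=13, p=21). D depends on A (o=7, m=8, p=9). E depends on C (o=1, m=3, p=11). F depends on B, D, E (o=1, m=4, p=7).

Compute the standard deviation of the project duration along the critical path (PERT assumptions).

te_A = (7 + 4·8 + 9)/6 = 48/6 = 8; σ²_A = ((9−7)/6)² = 0.111
te_B = (2 + 4·4 + 6)/6 = 24/6 = 4; σ²_B = ((6−2)/6)² = 0.444
te_C = (11 + 4·13 + 21)/6 = 84/6 = 14; σ²_C = ((21−11)/6)² = 2.778
te_D = (7 + 4·8 + 9)/6 = 48/6 = 8; σ²_D = ((9−7)/6)² = 0.111
te_E = (1 + 4·3 + 11)/6 = 24/6 = 4; σ²_E = ((11−1)/6)² = 2.778
te_F = (1 + 4·4 + 7)/6 = 24/6 = 4; σ²_F = ((7−1)/6)² = 1.000

Forward pass:
ES_A = 0; EF_A = 8
ES_B = 8; EF_B = 8+4 = 12
ES_C = 8; EF_C = 8+14 = 22
ES_D = 8; EF_D = 8+8 = 16
ES_E = 22; EF_E = 22+4 = 26
ES_F = max(EF_B=12, EF_D=16, EF_E=26) = 26; EF_F = 26+4 = 30
Expected project duration μ = 30 hours. Critical path: A → C → E → F.

Variance along critical path = 0.111 + 2.778 + 2.778 + 1.000 = 6.667
σ = √6.667 = 2.582 hours

2.58 hours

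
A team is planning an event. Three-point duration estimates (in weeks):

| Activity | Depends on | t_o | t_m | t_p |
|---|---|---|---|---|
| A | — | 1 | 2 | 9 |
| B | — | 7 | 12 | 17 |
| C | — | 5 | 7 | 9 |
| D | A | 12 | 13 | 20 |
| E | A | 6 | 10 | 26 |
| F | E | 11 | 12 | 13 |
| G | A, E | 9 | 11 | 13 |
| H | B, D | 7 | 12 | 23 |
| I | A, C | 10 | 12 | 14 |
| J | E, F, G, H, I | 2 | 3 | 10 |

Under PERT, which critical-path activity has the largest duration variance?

H

te_A = (1 + 4·2 + 9)/6 = 18/6 = 3; σ²_A = ((9−1)/6)² = 1.778
te_B = (7 + 4·12 + 17)/6 = 72/6 = 12; σ²_B = ((17−7)/6)² = 2.778
te_C = (5 + 4·7 + 9)/6 = 42/6 = 7; σ²_C = ((9−5)/6)² = 0.444
te_D = (12 + 4·13 + 20)/6 = 84/6 = 14; σ²_D = ((20−12)/6)² = 1.778
te_E = (6 + 4·10 + 26)/6 = 72/6 = 12; σ²_E = ((26−6)/6)² = 11.111
te_F = (11 + 4·12 + 13)/6 = 72/6 = 12; σ²_F = ((13−11)/6)² = 0.111
te_G = (9 + 4·11 + 13)/6 = 66/6 = 11; σ²_G = ((13−9)/6)² = 0.444
te_H = (7 + 4·12 + 23)/6 = 78/6 = 13; σ²_H = ((23−7)/6)² = 7.111
te_I = (10 + 4·12 + 14)/6 = 72/6 = 12; σ²_I = ((14−10)/6)² = 0.444
te_J = (2 + 4·3 + 10)/6 = 24/6 = 4; σ²_J = ((10−2)/6)² = 1.778

Forward pass:
ES_A = 0; EF_A = 3
ES_B = 0; EF_B = 12
ES_C = 0; EF_C = 7
ES_D = 3; EF_D = 3+14 = 17
ES_E = 3; EF_E = 3+12 = 15
ES_F = 15; EF_F = 15+12 = 27
ES_G = max(EF_A=3, EF_E=15) = 15; EF_G = 15+11 = 26
ES_H = max(EF_B=12, EF_D=17) = 17; EF_H = 17+13 = 30
ES_I = max(EF_A=3, EF_C=7) = 7; EF_I = 7+12 = 19
ES_J = max(EF_E=15, EF_F=27, EF_G=26, EF_H=30, EF_I=19) = 30; EF_J = 30+4 = 34
Expected project duration μ = 34 weeks. Critical path: A → D → H → J.

Variances on critical path: σ²_A=1.778, σ²_D=1.778, σ²_H=7.111, σ²_J=1.778.
Largest is σ²_H = 7.111.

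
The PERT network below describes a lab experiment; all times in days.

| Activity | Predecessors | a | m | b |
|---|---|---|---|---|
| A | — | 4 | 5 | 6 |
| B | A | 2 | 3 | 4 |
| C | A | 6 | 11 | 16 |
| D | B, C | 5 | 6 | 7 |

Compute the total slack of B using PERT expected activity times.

te_A = (4 + 4·5 + 6)/6 = 30/6 = 5
te_B = (2 + 4·3 + 4)/6 = 18/6 = 3
te_C = (6 + 4·11 + 16)/6 = 66/6 = 11
te_D = (5 + 4·6 + 7)/6 = 36/6 = 6

Forward pass:
ES_A = 0; EF_A = 5
ES_B = 5; EF_B = 5+3 = 8
ES_C = 5; EF_C = 5+11 = 16
ES_D = max(EF_B=8, EF_C=16) = 16; EF_D = 16+6 = 22
Expected project duration μ = 22 days. Critical path: A → C → D.

Backward pass:
LF_D = 22; LS_D = 22−6 = 16
LF_C = LS_D = 16; LS_C = 16−11 = 5
LF_B = LS_D = 16; LS_B = 16−3 = 13
LF_A = min(LS_B=13, LS_C=5) = 5; LS_A = 5−5 = 0
Slack_B = LS_B − ES_B = 13 − 5 = 8

8 days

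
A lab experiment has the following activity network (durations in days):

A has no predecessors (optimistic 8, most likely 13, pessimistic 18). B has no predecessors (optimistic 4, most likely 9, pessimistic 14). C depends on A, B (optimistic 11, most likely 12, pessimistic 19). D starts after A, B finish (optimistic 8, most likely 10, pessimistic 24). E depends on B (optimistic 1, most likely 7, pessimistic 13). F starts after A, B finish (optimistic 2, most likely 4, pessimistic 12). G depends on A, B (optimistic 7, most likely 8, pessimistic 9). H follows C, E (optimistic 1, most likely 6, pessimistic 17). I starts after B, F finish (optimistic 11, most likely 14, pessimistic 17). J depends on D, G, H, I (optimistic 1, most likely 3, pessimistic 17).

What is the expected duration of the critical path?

te_A = (8 + 4·13 + 18)/6 = 78/6 = 13
te_B = (4 + 4·9 + 14)/6 = 54/6 = 9
te_C = (11 + 4·12 + 19)/6 = 78/6 = 13
te_D = (8 + 4·10 + 24)/6 = 72/6 = 12
te_E = (1 + 4·7 + 13)/6 = 42/6 = 7
te_F = (2 + 4·4 + 12)/6 = 30/6 = 5
te_G = (7 + 4·8 + 9)/6 = 48/6 = 8
te_H = (1 + 4·6 + 17)/6 = 42/6 = 7
te_I = (11 + 4·14 + 17)/6 = 84/6 = 14
te_J = (1 + 4·3 + 17)/6 = 30/6 = 5

Forward pass:
ES_A = 0; EF_A = 13
ES_B = 0; EF_B = 9
ES_C = max(EF_A=13, EF_B=9) = 13; EF_C = 13+13 = 26
ES_D = max(EF_A=13, EF_B=9) = 13; EF_D = 13+12 = 25
ES_E = 9; EF_E = 9+7 = 16
ES_F = max(EF_A=13, EF_B=9) = 13; EF_F = 13+5 = 18
ES_G = max(EF_A=13, EF_B=9) = 13; EF_G = 13+8 = 21
ES_H = max(EF_C=26, EF_E=16) = 26; EF_H = 26+7 = 33
ES_I = max(EF_B=9, EF_F=18) = 18; EF_I = 18+14 = 32
ES_J = max(EF_D=25, EF_G=21, EF_H=33, EF_I=32) = 33; EF_J = 33+5 = 38
Expected project duration μ = 38 days. Critical path: A → C → H → J.

38 days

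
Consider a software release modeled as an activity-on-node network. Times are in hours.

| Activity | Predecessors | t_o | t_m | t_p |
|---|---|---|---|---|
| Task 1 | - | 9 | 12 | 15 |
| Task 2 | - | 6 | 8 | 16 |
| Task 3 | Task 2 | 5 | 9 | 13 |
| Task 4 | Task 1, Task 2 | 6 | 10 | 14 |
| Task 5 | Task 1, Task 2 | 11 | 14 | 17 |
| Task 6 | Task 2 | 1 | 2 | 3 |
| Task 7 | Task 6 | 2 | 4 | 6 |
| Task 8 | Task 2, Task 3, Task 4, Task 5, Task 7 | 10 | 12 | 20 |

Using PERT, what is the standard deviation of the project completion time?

te_Task 1 = (9 + 4·12 + 15)/6 = 72/6 = 12; σ²_Task 1 = ((15−9)/6)² = 1.000
te_Task 2 = (6 + 4·8 + 16)/6 = 54/6 = 9; σ²_Task 2 = ((16−6)/6)² = 2.778
te_Task 3 = (5 + 4·9 + 13)/6 = 54/6 = 9; σ²_Task 3 = ((13−5)/6)² = 1.778
te_Task 4 = (6 + 4·10 + 14)/6 = 60/6 = 10; σ²_Task 4 = ((14−6)/6)² = 1.778
te_Task 5 = (11 + 4·14 + 17)/6 = 84/6 = 14; σ²_Task 5 = ((17−11)/6)² = 1.000
te_Task 6 = (1 + 4·2 + 3)/6 = 12/6 = 2; σ²_Task 6 = ((3−1)/6)² = 0.111
te_Task 7 = (2 + 4·4 + 6)/6 = 24/6 = 4; σ²_Task 7 = ((6−2)/6)² = 0.444
te_Task 8 = (10 + 4·12 + 20)/6 = 78/6 = 13; σ²_Task 8 = ((20−10)/6)² = 2.778

Forward pass:
ES_Task 1 = 0; EF_Task 1 = 12
ES_Task 2 = 0; EF_Task 2 = 9
ES_Task 3 = 9; EF_Task 3 = 9+9 = 18
ES_Task 4 = max(EF_Task 1=12, EF_Task 2=9) = 12; EF_Task 4 = 12+10 = 22
ES_Task 5 = max(EF_Task 1=12, EF_Task 2=9) = 12; EF_Task 5 = 12+14 = 26
ES_Task 6 = 9; EF_Task 6 = 9+2 = 11
ES_Task 7 = 11; EF_Task 7 = 11+4 = 15
ES_Task 8 = max(EF_Task 2=9, EF_Task 3=18, EF_Task 4=22, EF_Task 5=26, EF_Task 7=15) = 26; EF_Task 8 = 26+13 = 39
Expected project duration μ = 39 hours. Critical path: Task 1 → Task 5 → Task 8.

Variance along critical path = 1.000 + 1.000 + 2.778 = 4.778
σ = √4.778 = 2.186 hours

2.19 hours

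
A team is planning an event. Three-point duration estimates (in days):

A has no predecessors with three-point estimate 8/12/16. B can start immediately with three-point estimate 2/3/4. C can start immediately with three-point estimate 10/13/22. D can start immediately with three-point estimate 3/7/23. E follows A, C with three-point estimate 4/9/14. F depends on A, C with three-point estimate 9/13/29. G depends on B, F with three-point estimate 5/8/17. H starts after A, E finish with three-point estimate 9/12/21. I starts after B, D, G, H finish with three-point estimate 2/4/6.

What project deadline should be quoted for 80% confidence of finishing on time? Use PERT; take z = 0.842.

45.7 days

te_A = (8 + 4·12 + 16)/6 = 72/6 = 12; σ²_A = ((16−8)/6)² = 1.778
te_B = (2 + 4·3 + 4)/6 = 18/6 = 3; σ²_B = ((4−2)/6)² = 0.111
te_C = (10 + 4·13 + 22)/6 = 84/6 = 14; σ²_C = ((22−10)/6)² = 4.000
te_D = (3 + 4·7 + 23)/6 = 54/6 = 9; σ²_D = ((23−3)/6)² = 11.111
te_E = (4 + 4·9 + 14)/6 = 54/6 = 9; σ²_E = ((14−4)/6)² = 2.778
te_F = (9 + 4·13 + 29)/6 = 90/6 = 15; σ²_F = ((29−9)/6)² = 11.111
te_G = (5 + 4·8 + 17)/6 = 54/6 = 9; σ²_G = ((17−5)/6)² = 4.000
te_H = (9 + 4·12 + 21)/6 = 78/6 = 13; σ²_H = ((21−9)/6)² = 4.000
te_I = (2 + 4·4 + 6)/6 = 24/6 = 4; σ²_I = ((6−2)/6)² = 0.444

Forward pass:
ES_A = 0; EF_A = 12
ES_B = 0; EF_B = 3
ES_C = 0; EF_C = 14
ES_D = 0; EF_D = 9
ES_E = max(EF_A=12, EF_C=14) = 14; EF_E = 14+9 = 23
ES_F = max(EF_A=12, EF_C=14) = 14; EF_F = 14+15 = 29
ES_G = max(EF_B=3, EF_F=29) = 29; EF_G = 29+9 = 38
ES_H = max(EF_A=12, EF_E=23) = 23; EF_H = 23+13 = 36
ES_I = max(EF_B=3, EF_D=9, EF_G=38, EF_H=36) = 38; EF_I = 38+4 = 42
Expected project duration μ = 42 days. Critical path: C → F → G → I.

Variance along critical path = 4.000 + 11.111 + 4.000 + 0.444 = 19.556; σ = 4.422 days.
D = μ + z·σ = 42 + 0.842·4.422 = 45.7 days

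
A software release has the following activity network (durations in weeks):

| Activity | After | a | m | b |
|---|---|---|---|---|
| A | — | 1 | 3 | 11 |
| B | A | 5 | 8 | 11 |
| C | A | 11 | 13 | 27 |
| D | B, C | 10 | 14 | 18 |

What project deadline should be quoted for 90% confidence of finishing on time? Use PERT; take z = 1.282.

te_A = (1 + 4·3 + 11)/6 = 24/6 = 4; σ²_A = ((11−1)/6)² = 2.778
te_B = (5 + 4·8 + 11)/6 = 48/6 = 8; σ²_B = ((11−5)/6)² = 1.000
te_C = (11 + 4·13 + 27)/6 = 90/6 = 15; σ²_C = ((27−11)/6)² = 7.111
te_D = (10 + 4·14 + 18)/6 = 84/6 = 14; σ²_D = ((18−10)/6)² = 1.778

Forward pass:
ES_A = 0; EF_A = 4
ES_B = 4; EF_B = 4+8 = 12
ES_C = 4; EF_C = 4+15 = 19
ES_D = max(EF_B=12, EF_C=19) = 19; EF_D = 19+14 = 33
Expected project duration μ = 33 weeks. Critical path: A → C → D.

Variance along critical path = 2.778 + 7.111 + 1.778 = 11.667; σ = 3.416 weeks.
D = μ + z·σ = 33 + 1.282·3.416 = 37.4 weeks

37.4 weeks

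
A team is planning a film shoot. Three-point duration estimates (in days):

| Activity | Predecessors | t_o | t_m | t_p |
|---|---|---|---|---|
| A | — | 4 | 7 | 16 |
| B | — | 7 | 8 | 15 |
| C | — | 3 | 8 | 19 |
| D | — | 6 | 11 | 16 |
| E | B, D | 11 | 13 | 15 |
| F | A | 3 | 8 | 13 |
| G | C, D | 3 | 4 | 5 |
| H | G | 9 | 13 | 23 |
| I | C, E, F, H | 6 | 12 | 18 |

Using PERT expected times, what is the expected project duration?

te_A = (4 + 4·7 + 16)/6 = 48/6 = 8
te_B = (7 + 4·8 + 15)/6 = 54/6 = 9
te_C = (3 + 4·8 + 19)/6 = 54/6 = 9
te_D = (6 + 4·11 + 16)/6 = 66/6 = 11
te_E = (11 + 4·13 + 15)/6 = 78/6 = 13
te_F = (3 + 4·8 + 13)/6 = 48/6 = 8
te_G = (3 + 4·4 + 5)/6 = 24/6 = 4
te_H = (9 + 4·13 + 23)/6 = 84/6 = 14
te_I = (6 + 4·12 + 18)/6 = 72/6 = 12

Forward pass:
ES_A = 0; EF_A = 8
ES_B = 0; EF_B = 9
ES_C = 0; EF_C = 9
ES_D = 0; EF_D = 11
ES_E = max(EF_B=9, EF_D=11) = 11; EF_E = 11+13 = 24
ES_F = 8; EF_F = 8+8 = 16
ES_G = max(EF_C=9, EF_D=11) = 11; EF_G = 11+4 = 15
ES_H = 15; EF_H = 15+14 = 29
ES_I = max(EF_C=9, EF_E=24, EF_F=16, EF_H=29) = 29; EF_I = 29+12 = 41
Expected project duration μ = 41 days. Critical path: D → G → H → I.

41 days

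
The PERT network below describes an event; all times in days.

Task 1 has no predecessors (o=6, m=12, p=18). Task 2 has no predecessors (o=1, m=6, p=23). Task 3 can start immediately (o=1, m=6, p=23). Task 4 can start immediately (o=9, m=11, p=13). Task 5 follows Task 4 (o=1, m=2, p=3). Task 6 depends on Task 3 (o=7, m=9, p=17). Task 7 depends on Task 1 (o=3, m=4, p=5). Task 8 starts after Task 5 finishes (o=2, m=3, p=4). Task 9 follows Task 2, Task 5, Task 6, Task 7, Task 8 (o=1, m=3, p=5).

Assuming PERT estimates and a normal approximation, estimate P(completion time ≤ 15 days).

0.071

te_Task 1 = (6 + 4·12 + 18)/6 = 72/6 = 12; σ²_Task 1 = ((18−6)/6)² = 4.000
te_Task 2 = (1 + 4·6 + 23)/6 = 48/6 = 8; σ²_Task 2 = ((23−1)/6)² = 13.444
te_Task 3 = (1 + 4·6 + 23)/6 = 48/6 = 8; σ²_Task 3 = ((23−1)/6)² = 13.444
te_Task 4 = (9 + 4·11 + 13)/6 = 66/6 = 11; σ²_Task 4 = ((13−9)/6)² = 0.444
te_Task 5 = (1 + 4·2 + 3)/6 = 12/6 = 2; σ²_Task 5 = ((3−1)/6)² = 0.111
te_Task 6 = (7 + 4·9 + 17)/6 = 60/6 = 10; σ²_Task 6 = ((17−7)/6)² = 2.778
te_Task 7 = (3 + 4·4 + 5)/6 = 24/6 = 4; σ²_Task 7 = ((5−3)/6)² = 0.111
te_Task 8 = (2 + 4·3 + 4)/6 = 18/6 = 3; σ²_Task 8 = ((4−2)/6)² = 0.111
te_Task 9 = (1 + 4·3 + 5)/6 = 18/6 = 3; σ²_Task 9 = ((5−1)/6)² = 0.444

Forward pass:
ES_Task 1 = 0; EF_Task 1 = 12
ES_Task 2 = 0; EF_Task 2 = 8
ES_Task 3 = 0; EF_Task 3 = 8
ES_Task 4 = 0; EF_Task 4 = 11
ES_Task 5 = 11; EF_Task 5 = 11+2 = 13
ES_Task 6 = 8; EF_Task 6 = 8+10 = 18
ES_Task 7 = 12; EF_Task 7 = 12+4 = 16
ES_Task 8 = 13; EF_Task 8 = 13+3 = 16
ES_Task 9 = max(EF_Task 2=8, EF_Task 5=13, EF_Task 6=18, EF_Task 7=16, EF_Task 8=16) = 18; EF_Task 9 = 18+3 = 21
Expected project duration μ = 21 days. Critical path: Task 3 → Task 6 → Task 9.

Variance along critical path = 13.444 + 2.778 + 0.444 = 16.667; σ = √16.667 = 4.082 days.
Z = (15 − 21) / 4.082 = -1.470
P(T ≤ 15) = Φ(-1.470) ≈ 0.071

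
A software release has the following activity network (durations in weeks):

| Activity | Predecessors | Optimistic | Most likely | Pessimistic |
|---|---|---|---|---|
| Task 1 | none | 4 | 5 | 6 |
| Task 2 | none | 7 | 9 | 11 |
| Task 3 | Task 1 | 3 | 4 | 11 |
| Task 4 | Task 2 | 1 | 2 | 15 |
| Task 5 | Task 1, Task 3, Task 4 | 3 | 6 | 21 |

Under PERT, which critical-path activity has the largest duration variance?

Task 5

te_Task 1 = (4 + 4·5 + 6)/6 = 30/6 = 5; σ²_Task 1 = ((6−4)/6)² = 0.111
te_Task 2 = (7 + 4·9 + 11)/6 = 54/6 = 9; σ²_Task 2 = ((11−7)/6)² = 0.444
te_Task 3 = (3 + 4·4 + 11)/6 = 30/6 = 5; σ²_Task 3 = ((11−3)/6)² = 1.778
te_Task 4 = (1 + 4·2 + 15)/6 = 24/6 = 4; σ²_Task 4 = ((15−1)/6)² = 5.444
te_Task 5 = (3 + 4·6 + 21)/6 = 48/6 = 8; σ²_Task 5 = ((21−3)/6)² = 9.000

Forward pass:
ES_Task 1 = 0; EF_Task 1 = 5
ES_Task 2 = 0; EF_Task 2 = 9
ES_Task 3 = 5; EF_Task 3 = 5+5 = 10
ES_Task 4 = 9; EF_Task 4 = 9+4 = 13
ES_Task 5 = max(EF_Task 1=5, EF_Task 3=10, EF_Task 4=13) = 13; EF_Task 5 = 13+8 = 21
Expected project duration μ = 21 weeks. Critical path: Task 2 → Task 4 → Task 5.

Variances on critical path: σ²_Task 2=0.444, σ²_Task 4=5.444, σ²_Task 5=9.000.
Largest is σ²_Task 5 = 9.000.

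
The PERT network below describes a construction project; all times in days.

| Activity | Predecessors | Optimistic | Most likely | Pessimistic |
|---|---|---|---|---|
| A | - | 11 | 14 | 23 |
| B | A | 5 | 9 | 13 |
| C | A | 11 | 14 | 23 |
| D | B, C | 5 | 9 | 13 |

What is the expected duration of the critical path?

39 days

te_A = (11 + 4·14 + 23)/6 = 90/6 = 15
te_B = (5 + 4·9 + 13)/6 = 54/6 = 9
te_C = (11 + 4·14 + 23)/6 = 90/6 = 15
te_D = (5 + 4·9 + 13)/6 = 54/6 = 9

Forward pass:
ES_A = 0; EF_A = 15
ES_B = 15; EF_B = 15+9 = 24
ES_C = 15; EF_C = 15+15 = 30
ES_D = max(EF_B=24, EF_C=30) = 30; EF_D = 30+9 = 39
Expected project duration μ = 39 days. Critical path: A → C → D.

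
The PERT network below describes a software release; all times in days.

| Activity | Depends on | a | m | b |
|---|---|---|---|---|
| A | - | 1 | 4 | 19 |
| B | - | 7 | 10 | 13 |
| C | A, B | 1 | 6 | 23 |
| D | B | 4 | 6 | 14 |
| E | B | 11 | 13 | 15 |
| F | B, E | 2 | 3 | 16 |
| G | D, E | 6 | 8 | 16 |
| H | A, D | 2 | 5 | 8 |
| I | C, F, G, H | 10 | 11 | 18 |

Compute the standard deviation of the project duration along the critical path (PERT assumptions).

te_A = (1 + 4·4 + 19)/6 = 36/6 = 6; σ²_A = ((19−1)/6)² = 9.000
te_B = (7 + 4·10 + 13)/6 = 60/6 = 10; σ²_B = ((13−7)/6)² = 1.000
te_C = (1 + 4·6 + 23)/6 = 48/6 = 8; σ²_C = ((23−1)/6)² = 13.444
te_D = (4 + 4·6 + 14)/6 = 42/6 = 7; σ²_D = ((14−4)/6)² = 2.778
te_E = (11 + 4·13 + 15)/6 = 78/6 = 13; σ²_E = ((15−11)/6)² = 0.444
te_F = (2 + 4·3 + 16)/6 = 30/6 = 5; σ²_F = ((16−2)/6)² = 5.444
te_G = (6 + 4·8 + 16)/6 = 54/6 = 9; σ²_G = ((16−6)/6)² = 2.778
te_H = (2 + 4·5 + 8)/6 = 30/6 = 5; σ²_H = ((8−2)/6)² = 1.000
te_I = (10 + 4·11 + 18)/6 = 72/6 = 12; σ²_I = ((18−10)/6)² = 1.778

Forward pass:
ES_A = 0; EF_A = 6
ES_B = 0; EF_B = 10
ES_C = max(EF_A=6, EF_B=10) = 10; EF_C = 10+8 = 18
ES_D = 10; EF_D = 10+7 = 17
ES_E = 10; EF_E = 10+13 = 23
ES_F = max(EF_B=10, EF_E=23) = 23; EF_F = 23+5 = 28
ES_G = max(EF_D=17, EF_E=23) = 23; EF_G = 23+9 = 32
ES_H = max(EF_A=6, EF_D=17) = 17; EF_H = 17+5 = 22
ES_I = max(EF_C=18, EF_F=28, EF_G=32, EF_H=22) = 32; EF_I = 32+12 = 44
Expected project duration μ = 44 days. Critical path: B → E → G → I.

Variance along critical path = 1.000 + 0.444 + 2.778 + 1.778 = 6.000
σ = √6.000 = 2.449 days

2.45 days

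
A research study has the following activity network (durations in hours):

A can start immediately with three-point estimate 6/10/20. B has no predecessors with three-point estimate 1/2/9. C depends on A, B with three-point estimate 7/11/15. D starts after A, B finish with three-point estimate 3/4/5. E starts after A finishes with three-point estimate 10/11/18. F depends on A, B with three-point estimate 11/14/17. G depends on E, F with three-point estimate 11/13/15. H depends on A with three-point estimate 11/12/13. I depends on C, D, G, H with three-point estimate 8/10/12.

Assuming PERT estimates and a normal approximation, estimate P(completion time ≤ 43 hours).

te_A = (6 + 4·10 + 20)/6 = 66/6 = 11; σ²_A = ((20−6)/6)² = 5.444
te_B = (1 + 4·2 + 9)/6 = 18/6 = 3; σ²_B = ((9−1)/6)² = 1.778
te_C = (7 + 4·11 + 15)/6 = 66/6 = 11; σ²_C = ((15−7)/6)² = 1.778
te_D = (3 + 4·4 + 5)/6 = 24/6 = 4; σ²_D = ((5−3)/6)² = 0.111
te_E = (10 + 4·11 + 18)/6 = 72/6 = 12; σ²_E = ((18−10)/6)² = 1.778
te_F = (11 + 4·14 + 17)/6 = 84/6 = 14; σ²_F = ((17−11)/6)² = 1.000
te_G = (11 + 4·13 + 15)/6 = 78/6 = 13; σ²_G = ((15−11)/6)² = 0.444
te_H = (11 + 4·12 + 13)/6 = 72/6 = 12; σ²_H = ((13−11)/6)² = 0.111
te_I = (8 + 4·10 + 12)/6 = 60/6 = 10; σ²_I = ((12−8)/6)² = 0.444

Forward pass:
ES_A = 0; EF_A = 11
ES_B = 0; EF_B = 3
ES_C = max(EF_A=11, EF_B=3) = 11; EF_C = 11+11 = 22
ES_D = max(EF_A=11, EF_B=3) = 11; EF_D = 11+4 = 15
ES_E = 11; EF_E = 11+12 = 23
ES_F = max(EF_A=11, EF_B=3) = 11; EF_F = 11+14 = 25
ES_G = max(EF_E=23, EF_F=25) = 25; EF_G = 25+13 = 38
ES_H = 11; EF_H = 11+12 = 23
ES_I = max(EF_C=22, EF_D=15, EF_G=38, EF_H=23) = 38; EF_I = 38+10 = 48
Expected project duration μ = 48 hours. Critical path: A → F → G → I.

Variance along critical path = 5.444 + 1.000 + 0.444 + 0.444 = 7.333; σ = √7.333 = 2.708 hours.
Z = (43 − 48) / 2.708 = -1.846
P(T ≤ 43) = Φ(-1.846) ≈ 0.032

0.032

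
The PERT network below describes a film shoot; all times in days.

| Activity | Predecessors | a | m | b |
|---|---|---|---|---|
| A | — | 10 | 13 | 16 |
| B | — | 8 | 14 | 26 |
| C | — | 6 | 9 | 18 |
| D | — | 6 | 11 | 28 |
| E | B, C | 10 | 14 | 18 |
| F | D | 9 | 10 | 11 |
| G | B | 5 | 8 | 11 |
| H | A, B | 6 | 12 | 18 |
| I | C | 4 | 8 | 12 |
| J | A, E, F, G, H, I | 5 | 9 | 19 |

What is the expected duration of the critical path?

te_A = (10 + 4·13 + 16)/6 = 78/6 = 13
te_B = (8 + 4·14 + 26)/6 = 90/6 = 15
te_C = (6 + 4·9 + 18)/6 = 60/6 = 10
te_D = (6 + 4·11 + 28)/6 = 78/6 = 13
te_E = (10 + 4·14 + 18)/6 = 84/6 = 14
te_F = (9 + 4·10 + 11)/6 = 60/6 = 10
te_G = (5 + 4·8 + 11)/6 = 48/6 = 8
te_H = (6 + 4·12 + 18)/6 = 72/6 = 12
te_I = (4 + 4·8 + 12)/6 = 48/6 = 8
te_J = (5 + 4·9 + 19)/6 = 60/6 = 10

Forward pass:
ES_A = 0; EF_A = 13
ES_B = 0; EF_B = 15
ES_C = 0; EF_C = 10
ES_D = 0; EF_D = 13
ES_E = max(EF_B=15, EF_C=10) = 15; EF_E = 15+14 = 29
ES_F = 13; EF_F = 13+10 = 23
ES_G = 15; EF_G = 15+8 = 23
ES_H = max(EF_A=13, EF_B=15) = 15; EF_H = 15+12 = 27
ES_I = 10; EF_I = 10+8 = 18
ES_J = max(EF_A=13, EF_E=29, EF_F=23, EF_G=23, EF_H=27, EF_I=18) = 29; EF_J = 29+10 = 39
Expected project duration μ = 39 days. Critical path: B → E → J.

39 days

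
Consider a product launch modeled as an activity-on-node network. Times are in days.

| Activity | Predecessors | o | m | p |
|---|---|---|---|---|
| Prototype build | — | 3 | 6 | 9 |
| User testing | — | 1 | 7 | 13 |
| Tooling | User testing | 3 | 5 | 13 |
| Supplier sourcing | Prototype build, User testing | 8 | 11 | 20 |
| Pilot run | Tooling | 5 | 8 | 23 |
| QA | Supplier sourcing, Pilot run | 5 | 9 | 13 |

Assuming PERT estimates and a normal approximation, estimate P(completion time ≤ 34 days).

te_Prototype build = (3 + 4·6 + 9)/6 = 36/6 = 6; σ²_Prototype build = ((9−3)/6)² = 1.000
te_User testing = (1 + 4·7 + 13)/6 = 42/6 = 7; σ²_User testing = ((13−1)/6)² = 4.000
te_Tooling = (3 + 4·5 + 13)/6 = 36/6 = 6; σ²_Tooling = ((13−3)/6)² = 2.778
te_Supplier sourcing = (8 + 4·11 + 20)/6 = 72/6 = 12; σ²_Supplier sourcing = ((20−8)/6)² = 4.000
te_Pilot run = (5 + 4·8 + 23)/6 = 60/6 = 10; σ²_Pilot run = ((23−5)/6)² = 9.000
te_QA = (5 + 4·9 + 13)/6 = 54/6 = 9; σ²_QA = ((13−5)/6)² = 1.778

Forward pass:
ES_Prototype build = 0; EF_Prototype build = 6
ES_User testing = 0; EF_User testing = 7
ES_Tooling = 7; EF_Tooling = 7+6 = 13
ES_Supplier sourcing = max(EF_Prototype build=6, EF_User testing=7) = 7; EF_Supplier sourcing = 7+12 = 19
ES_Pilot run = 13; EF_Pilot run = 13+10 = 23
ES_QA = max(EF_Supplier sourcing=19, EF_Pilot run=23) = 23; EF_QA = 23+9 = 32
Expected project duration μ = 32 days. Critical path: User testing → Tooling → Pilot run → QA.

Variance along critical path = 4.000 + 2.778 + 9.000 + 1.778 = 17.556; σ = √17.556 = 4.190 days.
Z = (34 − 32) / 4.190 = 0.477
P(T ≤ 34) = Φ(0.477) ≈ 0.683

0.683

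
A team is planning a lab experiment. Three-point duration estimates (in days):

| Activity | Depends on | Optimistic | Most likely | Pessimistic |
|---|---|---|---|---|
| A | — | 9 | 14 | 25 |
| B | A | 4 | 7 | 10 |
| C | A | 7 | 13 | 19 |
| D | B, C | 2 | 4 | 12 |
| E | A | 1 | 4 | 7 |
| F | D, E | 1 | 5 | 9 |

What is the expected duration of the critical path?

te_A = (9 + 4·14 + 25)/6 = 90/6 = 15
te_B = (4 + 4·7 + 10)/6 = 42/6 = 7
te_C = (7 + 4·13 + 19)/6 = 78/6 = 13
te_D = (2 + 4·4 + 12)/6 = 30/6 = 5
te_E = (1 + 4·4 + 7)/6 = 24/6 = 4
te_F = (1 + 4·5 + 9)/6 = 30/6 = 5

Forward pass:
ES_A = 0; EF_A = 15
ES_B = 15; EF_B = 15+7 = 22
ES_C = 15; EF_C = 15+13 = 28
ES_D = max(EF_B=22, EF_C=28) = 28; EF_D = 28+5 = 33
ES_E = 15; EF_E = 15+4 = 19
ES_F = max(EF_D=33, EF_E=19) = 33; EF_F = 33+5 = 38
Expected project duration μ = 38 days. Critical path: A → C → D → F.

38 days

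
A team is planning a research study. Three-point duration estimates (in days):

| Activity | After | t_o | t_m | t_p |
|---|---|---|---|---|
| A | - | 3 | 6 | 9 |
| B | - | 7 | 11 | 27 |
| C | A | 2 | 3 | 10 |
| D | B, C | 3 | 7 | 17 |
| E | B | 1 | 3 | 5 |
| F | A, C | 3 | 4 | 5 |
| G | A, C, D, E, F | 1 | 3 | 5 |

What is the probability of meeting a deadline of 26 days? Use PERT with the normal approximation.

0.686

te_A = (3 + 4·6 + 9)/6 = 36/6 = 6; σ²_A = ((9−3)/6)² = 1.000
te_B = (7 + 4·11 + 27)/6 = 78/6 = 13; σ²_B = ((27−7)/6)² = 11.111
te_C = (2 + 4·3 + 10)/6 = 24/6 = 4; σ²_C = ((10−2)/6)² = 1.778
te_D = (3 + 4·7 + 17)/6 = 48/6 = 8; σ²_D = ((17−3)/6)² = 5.444
te_E = (1 + 4·3 + 5)/6 = 18/6 = 3; σ²_E = ((5−1)/6)² = 0.444
te_F = (3 + 4·4 + 5)/6 = 24/6 = 4; σ²_F = ((5−3)/6)² = 0.111
te_G = (1 + 4·3 + 5)/6 = 18/6 = 3; σ²_G = ((5−1)/6)² = 0.444

Forward pass:
ES_A = 0; EF_A = 6
ES_B = 0; EF_B = 13
ES_C = 6; EF_C = 6+4 = 10
ES_D = max(EF_B=13, EF_C=10) = 13; EF_D = 13+8 = 21
ES_E = 13; EF_E = 13+3 = 16
ES_F = max(EF_A=6, EF_C=10) = 10; EF_F = 10+4 = 14
ES_G = max(EF_A=6, EF_C=10, EF_D=21, EF_E=16, EF_F=14) = 21; EF_G = 21+3 = 24
Expected project duration μ = 24 days. Critical path: B → D → G.

Variance along critical path = 11.111 + 5.444 + 0.444 = 17.000; σ = √17.000 = 4.123 days.
Z = (26 − 24) / 4.123 = 0.485
P(T ≤ 26) = Φ(0.485) ≈ 0.686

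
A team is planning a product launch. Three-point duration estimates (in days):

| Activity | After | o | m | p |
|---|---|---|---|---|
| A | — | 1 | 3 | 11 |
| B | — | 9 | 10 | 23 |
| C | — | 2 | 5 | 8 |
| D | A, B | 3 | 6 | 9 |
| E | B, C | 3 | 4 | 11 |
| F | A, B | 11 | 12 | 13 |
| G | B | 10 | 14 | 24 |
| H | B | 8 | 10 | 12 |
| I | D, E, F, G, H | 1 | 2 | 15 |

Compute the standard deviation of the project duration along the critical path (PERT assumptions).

te_A = (1 + 4·3 + 11)/6 = 24/6 = 4; σ²_A = ((11−1)/6)² = 2.778
te_B = (9 + 4·10 + 23)/6 = 72/6 = 12; σ²_B = ((23−9)/6)² = 5.444
te_C = (2 + 4·5 + 8)/6 = 30/6 = 5; σ²_C = ((8−2)/6)² = 1.000
te_D = (3 + 4·6 + 9)/6 = 36/6 = 6; σ²_D = ((9−3)/6)² = 1.000
te_E = (3 + 4·4 + 11)/6 = 30/6 = 5; σ²_E = ((11−3)/6)² = 1.778
te_F = (11 + 4·12 + 13)/6 = 72/6 = 12; σ²_F = ((13−11)/6)² = 0.111
te_G = (10 + 4·14 + 24)/6 = 90/6 = 15; σ²_G = ((24−10)/6)² = 5.444
te_H = (8 + 4·10 + 12)/6 = 60/6 = 10; σ²_H = ((12−8)/6)² = 0.444
te_I = (1 + 4·2 + 15)/6 = 24/6 = 4; σ²_I = ((15−1)/6)² = 5.444

Forward pass:
ES_A = 0; EF_A = 4
ES_B = 0; EF_B = 12
ES_C = 0; EF_C = 5
ES_D = max(EF_A=4, EF_B=12) = 12; EF_D = 12+6 = 18
ES_E = max(EF_B=12, EF_C=5) = 12; EF_E = 12+5 = 17
ES_F = max(EF_A=4, EF_B=12) = 12; EF_F = 12+12 = 24
ES_G = 12; EF_G = 12+15 = 27
ES_H = 12; EF_H = 12+10 = 22
ES_I = max(EF_D=18, EF_E=17, EF_F=24, EF_G=27, EF_H=22) = 27; EF_I = 27+4 = 31
Expected project duration μ = 31 days. Critical path: B → G → I.

Variance along critical path = 5.444 + 5.444 + 5.444 = 16.333
σ = √16.333 = 4.041 days

4.04 days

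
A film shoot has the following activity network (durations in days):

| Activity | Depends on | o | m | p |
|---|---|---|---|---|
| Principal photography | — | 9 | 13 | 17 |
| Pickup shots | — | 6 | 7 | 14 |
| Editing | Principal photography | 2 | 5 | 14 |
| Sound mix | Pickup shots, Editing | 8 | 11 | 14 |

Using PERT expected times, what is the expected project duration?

30 days

te_Principal photography = (9 + 4·13 + 17)/6 = 78/6 = 13
te_Pickup shots = (6 + 4·7 + 14)/6 = 48/6 = 8
te_Editing = (2 + 4·5 + 14)/6 = 36/6 = 6
te_Sound mix = (8 + 4·11 + 14)/6 = 66/6 = 11

Forward pass:
ES_Principal photography = 0; EF_Principal photography = 13
ES_Pickup shots = 0; EF_Pickup shots = 8
ES_Editing = 13; EF_Editing = 13+6 = 19
ES_Sound mix = max(EF_Pickup shots=8, EF_Editing=19) = 19; EF_Sound mix = 19+11 = 30
Expected project duration μ = 30 days. Critical path: Principal photography → Editing → Sound mix.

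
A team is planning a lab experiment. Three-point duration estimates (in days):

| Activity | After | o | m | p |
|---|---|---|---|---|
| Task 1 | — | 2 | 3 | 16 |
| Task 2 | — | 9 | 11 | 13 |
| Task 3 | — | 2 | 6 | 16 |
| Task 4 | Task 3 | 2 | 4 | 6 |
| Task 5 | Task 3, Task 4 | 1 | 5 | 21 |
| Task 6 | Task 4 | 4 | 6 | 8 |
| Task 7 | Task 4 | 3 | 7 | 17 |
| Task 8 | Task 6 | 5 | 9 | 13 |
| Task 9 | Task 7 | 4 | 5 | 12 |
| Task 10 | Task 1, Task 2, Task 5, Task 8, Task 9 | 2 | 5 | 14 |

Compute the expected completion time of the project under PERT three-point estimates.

te_Task 1 = (2 + 4·3 + 16)/6 = 30/6 = 5
te_Task 2 = (9 + 4·11 + 13)/6 = 66/6 = 11
te_Task 3 = (2 + 4·6 + 16)/6 = 42/6 = 7
te_Task 4 = (2 + 4·4 + 6)/6 = 24/6 = 4
te_Task 5 = (1 + 4·5 + 21)/6 = 42/6 = 7
te_Task 6 = (4 + 4·6 + 8)/6 = 36/6 = 6
te_Task 7 = (3 + 4·7 + 17)/6 = 48/6 = 8
te_Task 8 = (5 + 4·9 + 13)/6 = 54/6 = 9
te_Task 9 = (4 + 4·5 + 12)/6 = 36/6 = 6
te_Task 10 = (2 + 4·5 + 14)/6 = 36/6 = 6

Forward pass:
ES_Task 1 = 0; EF_Task 1 = 5
ES_Task 2 = 0; EF_Task 2 = 11
ES_Task 3 = 0; EF_Task 3 = 7
ES_Task 4 = 7; EF_Task 4 = 7+4 = 11
ES_Task 5 = max(EF_Task 3=7, EF_Task 4=11) = 11; EF_Task 5 = 11+7 = 18
ES_Task 6 = 11; EF_Task 6 = 11+6 = 17
ES_Task 7 = 11; EF_Task 7 = 11+8 = 19
ES_Task 8 = 17; EF_Task 8 = 17+9 = 26
ES_Task 9 = 19; EF_Task 9 = 19+6 = 25
ES_Task 10 = max(EF_Task 1=5, EF_Task 2=11, EF_Task 5=18, EF_Task 8=26, EF_Task 9=25) = 26; EF_Task 10 = 26+6 = 32
Expected project duration μ = 32 days. Critical path: Task 3 → Task 4 → Task 6 → Task 8 → Task 10.

32 days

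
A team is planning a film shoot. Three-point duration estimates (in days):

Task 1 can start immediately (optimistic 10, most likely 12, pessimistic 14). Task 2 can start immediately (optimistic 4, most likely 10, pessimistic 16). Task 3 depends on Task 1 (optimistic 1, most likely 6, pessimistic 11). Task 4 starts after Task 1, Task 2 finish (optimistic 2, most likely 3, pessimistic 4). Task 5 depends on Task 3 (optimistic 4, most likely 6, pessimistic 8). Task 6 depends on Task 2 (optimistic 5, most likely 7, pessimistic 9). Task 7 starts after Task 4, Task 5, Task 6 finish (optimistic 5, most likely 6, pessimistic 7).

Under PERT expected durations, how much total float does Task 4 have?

te_Task 1 = (10 + 4·12 + 14)/6 = 72/6 = 12
te_Task 2 = (4 + 4·10 + 16)/6 = 60/6 = 10
te_Task 3 = (1 + 4·6 + 11)/6 = 36/6 = 6
te_Task 4 = (2 + 4·3 + 4)/6 = 18/6 = 3
te_Task 5 = (4 + 4·6 + 8)/6 = 36/6 = 6
te_Task 6 = (5 + 4·7 + 9)/6 = 42/6 = 7
te_Task 7 = (5 + 4·6 + 7)/6 = 36/6 = 6

Forward pass:
ES_Task 1 = 0; EF_Task 1 = 12
ES_Task 2 = 0; EF_Task 2 = 10
ES_Task 3 = 12; EF_Task 3 = 12+6 = 18
ES_Task 4 = max(EF_Task 1=12, EF_Task 2=10) = 12; EF_Task 4 = 12+3 = 15
ES_Task 5 = 18; EF_Task 5 = 18+6 = 24
ES_Task 6 = 10; EF_Task 6 = 10+7 = 17
ES_Task 7 = max(EF_Task 4=15, EF_Task 5=24, EF_Task 6=17) = 24; EF_Task 7 = 24+6 = 30
Expected project duration μ = 30 days. Critical path: Task 1 → Task 3 → Task 5 → Task 7.

Backward pass:
LF_Task 7 = 30; LS_Task 7 = 30−6 = 24
LF_Task 6 = LS_Task 7 = 24; LS_Task 6 = 24−7 = 17
LF_Task 5 = LS_Task 7 = 24; LS_Task 5 = 24−6 = 18
LF_Task 4 = LS_Task 7 = 24; LS_Task 4 = 24−3 = 21
LF_Task 3 = LS_Task 5 = 18; LS_Task 3 = 18−6 = 12
LF_Task 2 = min(LS_Task 4=21, LS_Task 6=17) = 17; LS_Task 2 = 17−10 = 7
LF_Task 1 = min(LS_Task 3=12, LS_Task 4=21) = 12; LS_Task 1 = 12−12 = 0
Slack_Task 4 = LS_Task 4 − ES_Task 4 = 21 − 12 = 9

9 days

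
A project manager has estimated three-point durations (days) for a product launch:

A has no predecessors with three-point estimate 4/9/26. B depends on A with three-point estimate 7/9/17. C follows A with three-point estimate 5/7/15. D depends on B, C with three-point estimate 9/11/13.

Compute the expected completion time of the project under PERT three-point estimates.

32 days

te_A = (4 + 4·9 + 26)/6 = 66/6 = 11
te_B = (7 + 4·9 + 17)/6 = 60/6 = 10
te_C = (5 + 4·7 + 15)/6 = 48/6 = 8
te_D = (9 + 4·11 + 13)/6 = 66/6 = 11

Forward pass:
ES_A = 0; EF_A = 11
ES_B = 11; EF_B = 11+10 = 21
ES_C = 11; EF_C = 11+8 = 19
ES_D = max(EF_B=21, EF_C=19) = 21; EF_D = 21+11 = 32
Expected project duration μ = 32 days. Critical path: A → B → D.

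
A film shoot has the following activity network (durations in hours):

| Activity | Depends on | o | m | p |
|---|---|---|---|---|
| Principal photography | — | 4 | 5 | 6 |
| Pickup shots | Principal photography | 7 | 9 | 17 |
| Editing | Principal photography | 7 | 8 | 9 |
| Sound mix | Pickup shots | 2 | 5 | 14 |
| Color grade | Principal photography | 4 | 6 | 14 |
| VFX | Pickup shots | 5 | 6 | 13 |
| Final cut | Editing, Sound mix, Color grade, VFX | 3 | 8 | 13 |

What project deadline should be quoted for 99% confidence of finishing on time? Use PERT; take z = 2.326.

36.3 hours

te_Principal photography = (4 + 4·5 + 6)/6 = 30/6 = 5; σ²_Principal photography = ((6−4)/6)² = 0.111
te_Pickup shots = (7 + 4·9 + 17)/6 = 60/6 = 10; σ²_Pickup shots = ((17−7)/6)² = 2.778
te_Editing = (7 + 4·8 + 9)/6 = 48/6 = 8; σ²_Editing = ((9−7)/6)² = 0.111
te_Sound mix = (2 + 4·5 + 14)/6 = 36/6 = 6; σ²_Sound mix = ((14−2)/6)² = 4.000
te_Color grade = (4 + 4·6 + 14)/6 = 42/6 = 7; σ²_Color grade = ((14−4)/6)² = 2.778
te_VFX = (5 + 4·6 + 13)/6 = 42/6 = 7; σ²_VFX = ((13−5)/6)² = 1.778
te_Final cut = (3 + 4·8 + 13)/6 = 48/6 = 8; σ²_Final cut = ((13−3)/6)² = 2.778

Forward pass:
ES_Principal photography = 0; EF_Principal photography = 5
ES_Pickup shots = 5; EF_Pickup shots = 5+10 = 15
ES_Editing = 5; EF_Editing = 5+8 = 13
ES_Sound mix = 15; EF_Sound mix = 15+6 = 21
ES_Color grade = 5; EF_Color grade = 5+7 = 12
ES_VFX = 15; EF_VFX = 15+7 = 22
ES_Final cut = max(EF_Editing=13, EF_Sound mix=21, EF_Color grade=12, EF_VFX=22) = 22; EF_Final cut = 22+8 = 30
Expected project duration μ = 30 hours. Critical path: Principal photography → Pickup shots → VFX → Final cut.

Variance along critical path = 0.111 + 2.778 + 1.778 + 2.778 = 7.444; σ = 2.728 hours.
D = μ + z·σ = 30 + 2.326·2.728 = 36.3 hours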